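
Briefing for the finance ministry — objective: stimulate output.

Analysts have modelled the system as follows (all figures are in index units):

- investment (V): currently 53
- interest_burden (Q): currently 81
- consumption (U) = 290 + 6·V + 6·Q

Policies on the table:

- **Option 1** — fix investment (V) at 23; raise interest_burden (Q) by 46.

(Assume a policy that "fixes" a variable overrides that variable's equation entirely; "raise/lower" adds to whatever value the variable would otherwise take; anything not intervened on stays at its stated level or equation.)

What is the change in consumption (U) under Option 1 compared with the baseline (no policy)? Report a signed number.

96

Baseline:
  V = 53
  Q = 81
  U = 290 + 6·53 + 6·81 = 1094
Option 1 (V := 23, Q + 46):
  V = 23
  Q = 81 + 46 = 127
  U = 290 + 6·23 + 6·127 = 1190
Change in U: 1190 − 1094 = 96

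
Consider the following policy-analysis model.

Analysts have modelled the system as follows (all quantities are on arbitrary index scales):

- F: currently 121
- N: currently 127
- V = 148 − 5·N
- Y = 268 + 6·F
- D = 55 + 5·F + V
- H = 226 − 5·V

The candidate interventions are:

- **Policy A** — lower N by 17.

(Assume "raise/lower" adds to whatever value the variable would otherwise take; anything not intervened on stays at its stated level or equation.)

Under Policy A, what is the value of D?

Policy A (N − 17):
  F = 121
  N = 127 − 17 = 110
  V = 148 − 5·110 = -402
  D = 55 + 5·121 + (-402) = 258

258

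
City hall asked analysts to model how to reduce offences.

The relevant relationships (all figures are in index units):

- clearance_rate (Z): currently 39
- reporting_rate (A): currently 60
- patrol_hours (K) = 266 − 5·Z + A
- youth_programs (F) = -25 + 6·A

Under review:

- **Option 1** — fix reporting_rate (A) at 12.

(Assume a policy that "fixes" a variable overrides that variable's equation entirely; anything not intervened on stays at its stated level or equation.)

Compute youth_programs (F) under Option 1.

Option 1 (A := 12):
  A = 12
  F = -25 + 6·12 = 47

47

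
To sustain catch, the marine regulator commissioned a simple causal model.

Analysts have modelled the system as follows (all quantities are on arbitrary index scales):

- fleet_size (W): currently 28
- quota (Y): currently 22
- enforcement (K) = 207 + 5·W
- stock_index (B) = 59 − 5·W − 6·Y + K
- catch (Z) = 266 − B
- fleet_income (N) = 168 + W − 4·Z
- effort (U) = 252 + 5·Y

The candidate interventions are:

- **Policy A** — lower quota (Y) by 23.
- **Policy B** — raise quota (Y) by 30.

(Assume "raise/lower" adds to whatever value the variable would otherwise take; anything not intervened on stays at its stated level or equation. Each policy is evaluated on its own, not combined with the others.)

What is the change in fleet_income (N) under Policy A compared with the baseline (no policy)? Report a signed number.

552

Baseline:
  W = 28
  Y = 22
  K = 207 + 5·28 = 347
  B = 59 − 5·28 − 6·22 + 347 = 134
  Z = 266 − 134 = 132
  N = 168 + 28 − 4·132 = -332
Policy A (Y − 23):
  W = 28
  Y = 22 − 23 = -1
  K = 207 + 5·28 = 347
  B = 59 − 5·28 − 6·(-1) + 347 = 272
  Z = 266 − 272 = -6
  N = 168 + 28 − 4·(-6) = 220
Change in N: 220 − (-332) = 552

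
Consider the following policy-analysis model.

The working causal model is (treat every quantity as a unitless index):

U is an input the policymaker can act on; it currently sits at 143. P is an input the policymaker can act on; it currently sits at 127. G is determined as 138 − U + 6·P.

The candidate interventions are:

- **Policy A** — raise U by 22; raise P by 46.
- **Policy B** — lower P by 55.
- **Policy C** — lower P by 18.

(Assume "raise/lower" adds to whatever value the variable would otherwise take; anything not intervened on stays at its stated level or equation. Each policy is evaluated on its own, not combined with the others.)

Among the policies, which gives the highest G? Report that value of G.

Policy A (U + 22, P + 46):
  U = 143 + 22 = 165
  P = 127 + 46 = 173
  G = 138 − 165 + 6·173 = 1011
Policy B (P − 55):
  U = 143
  P = 127 − 55 = 72
  G = 138 − 143 + 6·72 = 427
Policy C (P − 18):
  U = 143
  P = 127 − 18 = 109
  G = 138 − 143 + 6·109 = 649
Comparing — Policy A: G=1011, Policy B: G=427, Policy C: G=649. Highest is 1011 (Policy A).

1011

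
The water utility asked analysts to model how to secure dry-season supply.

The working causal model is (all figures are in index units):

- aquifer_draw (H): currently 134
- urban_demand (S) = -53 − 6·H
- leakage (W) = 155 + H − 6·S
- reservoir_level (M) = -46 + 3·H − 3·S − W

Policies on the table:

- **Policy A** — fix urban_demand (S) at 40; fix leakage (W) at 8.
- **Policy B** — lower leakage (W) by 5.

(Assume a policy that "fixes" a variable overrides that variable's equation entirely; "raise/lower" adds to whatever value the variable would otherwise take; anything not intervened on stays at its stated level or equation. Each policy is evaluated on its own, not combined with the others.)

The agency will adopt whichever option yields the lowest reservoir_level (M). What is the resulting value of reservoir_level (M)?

Policy A (S := 40, W := 8):
  H = 134
  S = 40
  W = 8
  M = -46 + 3·134 − 3·40 − 8 = 228
Policy B (W − 5):
  H = 134
  S = -53 − 6·134 = -857
  W = 155 + 134 − 6·(-857) (−5 from intervention) = 5426
  M = -46 + 3·134 − 3·(-857) − 5426 = -2499
Comparing — Policy A: M=228, Policy B: M=-2499. Lowest is -2499 (Policy B).

-2499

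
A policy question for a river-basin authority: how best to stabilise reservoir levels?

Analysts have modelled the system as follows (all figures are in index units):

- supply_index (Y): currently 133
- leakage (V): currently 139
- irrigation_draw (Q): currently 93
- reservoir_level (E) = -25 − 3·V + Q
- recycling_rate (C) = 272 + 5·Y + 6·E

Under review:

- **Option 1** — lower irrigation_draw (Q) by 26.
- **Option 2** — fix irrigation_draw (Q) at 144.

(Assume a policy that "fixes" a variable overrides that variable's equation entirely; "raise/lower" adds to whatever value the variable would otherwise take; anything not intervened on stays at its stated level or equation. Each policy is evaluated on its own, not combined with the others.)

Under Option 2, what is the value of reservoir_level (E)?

Option 2 (Q := 144):
  V = 139
  Q = 144
  E = -25 − 3·139 + 144 = -298

-298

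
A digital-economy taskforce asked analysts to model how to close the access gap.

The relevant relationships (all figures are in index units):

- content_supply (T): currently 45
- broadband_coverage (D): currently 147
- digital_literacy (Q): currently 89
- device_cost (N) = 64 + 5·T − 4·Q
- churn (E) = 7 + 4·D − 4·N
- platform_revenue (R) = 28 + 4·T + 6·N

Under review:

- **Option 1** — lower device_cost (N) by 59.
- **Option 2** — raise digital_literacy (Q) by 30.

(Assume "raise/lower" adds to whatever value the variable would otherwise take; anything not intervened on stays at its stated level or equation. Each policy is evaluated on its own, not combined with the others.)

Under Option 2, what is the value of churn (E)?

Option 2 (Q + 30):
  T = 45
  D = 147
  Q = 89 + 30 = 119
  N = 64 + 5·45 − 4·119 = -187
  E = 7 + 4·147 − 4·(-187) = 1343

1343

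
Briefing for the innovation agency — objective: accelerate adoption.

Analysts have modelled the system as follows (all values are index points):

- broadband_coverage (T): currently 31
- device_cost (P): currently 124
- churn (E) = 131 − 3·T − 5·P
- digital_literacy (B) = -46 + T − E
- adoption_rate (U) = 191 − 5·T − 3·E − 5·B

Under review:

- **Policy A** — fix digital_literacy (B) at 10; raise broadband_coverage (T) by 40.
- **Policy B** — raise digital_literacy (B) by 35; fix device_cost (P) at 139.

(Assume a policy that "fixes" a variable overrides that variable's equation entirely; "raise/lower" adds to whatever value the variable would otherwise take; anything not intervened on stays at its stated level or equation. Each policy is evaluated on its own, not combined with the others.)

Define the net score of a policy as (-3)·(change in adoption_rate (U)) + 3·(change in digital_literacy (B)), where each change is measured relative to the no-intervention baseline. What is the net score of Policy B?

Baseline:
  T = 31
  P = 124
  E = 131 − 3·31 − 5·124 = -582
  B = -46 + 31 − (-582) = 567
  U = 191 − 5·31 − 3·(-582) − 5·567 = -1053
Policy B (B + 35, P := 139):
  T = 31
  P = 139
  E = 131 − 3·31 − 5·139 = -657
  B = -46 + 31 − (-657) (+35 from intervention) = 677
  U = 191 − 5·31 − 3·(-657) − 5·677 = -1378
ΔU = -1378 − (-1053) = -325; ΔB = 677 − 567 = 110
Score = (-3)·(-325) + 3·110 = 1305

1305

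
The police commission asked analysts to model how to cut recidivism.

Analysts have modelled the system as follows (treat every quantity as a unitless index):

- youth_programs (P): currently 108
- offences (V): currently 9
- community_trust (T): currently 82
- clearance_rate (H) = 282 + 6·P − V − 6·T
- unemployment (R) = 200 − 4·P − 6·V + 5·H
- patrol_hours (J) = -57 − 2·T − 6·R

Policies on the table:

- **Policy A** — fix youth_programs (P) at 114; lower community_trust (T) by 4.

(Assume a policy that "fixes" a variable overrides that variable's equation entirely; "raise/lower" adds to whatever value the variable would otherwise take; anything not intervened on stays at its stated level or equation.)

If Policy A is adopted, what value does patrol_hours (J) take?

Policy A (P := 114, T − 4):
  P = 114
  V = 9
  T = 82 − 4 = 78
  H = 282 + 6·114 − 9 − 6·78 = 489
  R = 200 − 4·114 − 6·9 + 5·489 = 2135
  J = -57 − 2·78 − 6·2135 = -13023

-13023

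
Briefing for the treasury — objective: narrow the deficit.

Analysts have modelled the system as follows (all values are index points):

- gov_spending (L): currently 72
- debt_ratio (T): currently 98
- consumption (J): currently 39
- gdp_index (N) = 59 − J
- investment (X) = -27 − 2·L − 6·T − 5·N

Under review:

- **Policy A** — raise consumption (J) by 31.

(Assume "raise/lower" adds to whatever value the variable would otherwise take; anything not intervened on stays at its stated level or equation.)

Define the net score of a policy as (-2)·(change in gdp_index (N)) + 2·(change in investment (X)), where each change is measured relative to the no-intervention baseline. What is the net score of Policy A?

372

Baseline:
  L = 72
  T = 98
  J = 39
  N = 59 − 39 = 20
  X = -27 − 2·72 − 6·98 − 5·20 = -859
Policy A (J + 31):
  L = 72
  T = 98
  J = 39 + 31 = 70
  N = 59 − 70 = -11
  X = -27 − 2·72 − 6·98 − 5·(-11) = -704
ΔN = -11 − 20 = -31; ΔX = -704 − (-859) = 155
Score = (-2)·(-31) + 2·155 = 372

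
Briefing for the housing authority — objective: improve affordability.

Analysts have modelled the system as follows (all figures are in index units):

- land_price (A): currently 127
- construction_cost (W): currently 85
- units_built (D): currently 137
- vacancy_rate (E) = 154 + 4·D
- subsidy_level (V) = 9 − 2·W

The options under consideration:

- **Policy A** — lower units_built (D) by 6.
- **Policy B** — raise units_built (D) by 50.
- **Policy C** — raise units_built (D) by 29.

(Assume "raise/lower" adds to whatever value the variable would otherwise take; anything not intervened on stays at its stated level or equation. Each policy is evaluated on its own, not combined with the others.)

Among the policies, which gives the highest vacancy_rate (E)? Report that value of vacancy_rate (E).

902

Policy A (D − 6):
  D = 137 − 6 = 131
  E = 154 + 4·131 = 678
Policy B (D + 50):
  D = 137 + 50 = 187
  E = 154 + 4·187 = 902
Policy C (D + 29):
  D = 137 + 29 = 166
  E = 154 + 4·166 = 818
Comparing — Policy A: E=678, Policy B: E=902, Policy C: E=818. Highest is 902 (Policy B).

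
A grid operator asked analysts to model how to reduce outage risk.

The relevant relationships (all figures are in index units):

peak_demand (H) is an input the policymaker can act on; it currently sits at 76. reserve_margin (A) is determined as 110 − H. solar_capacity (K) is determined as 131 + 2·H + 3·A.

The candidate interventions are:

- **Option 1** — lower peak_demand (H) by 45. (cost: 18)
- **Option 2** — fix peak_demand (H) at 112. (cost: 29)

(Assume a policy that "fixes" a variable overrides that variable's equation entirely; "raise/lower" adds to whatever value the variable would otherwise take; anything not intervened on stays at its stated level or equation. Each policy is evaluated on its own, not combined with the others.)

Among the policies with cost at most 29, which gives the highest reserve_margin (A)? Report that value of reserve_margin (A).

Option 1 (H − 45):
  H = 76 − 45 = 31
  A = 110 − 31 = 79
Option 2 (H := 112):
  H = 112
  A = 110 − 112 = -2
Comparing — Option 1: A=79, Option 2: A=-2. Highest is 79 (Option 1).

79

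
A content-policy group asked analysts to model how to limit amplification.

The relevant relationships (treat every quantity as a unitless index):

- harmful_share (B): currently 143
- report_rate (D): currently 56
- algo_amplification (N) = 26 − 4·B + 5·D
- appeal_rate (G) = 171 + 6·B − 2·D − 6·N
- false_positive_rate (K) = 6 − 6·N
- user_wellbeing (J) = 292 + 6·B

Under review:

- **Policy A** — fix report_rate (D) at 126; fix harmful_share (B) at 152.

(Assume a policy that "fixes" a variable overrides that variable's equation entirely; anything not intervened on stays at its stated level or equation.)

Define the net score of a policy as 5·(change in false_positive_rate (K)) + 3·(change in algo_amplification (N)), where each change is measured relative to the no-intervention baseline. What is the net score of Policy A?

Baseline:
  B = 143
  D = 56
  N = 26 − 4·143 + 5·56 = -266
  K = 6 − 6·(-266) = 1602
Policy A (D := 126, B := 152):
  B = 152
  D = 126
  N = 26 − 4·152 + 5·126 = 48
  K = 6 − 6·48 = -282
ΔK = -282 − 1602 = -1884; ΔN = 48 − (-266) = 314
Score = 5·(-1884) + 3·314 = -8478

-8478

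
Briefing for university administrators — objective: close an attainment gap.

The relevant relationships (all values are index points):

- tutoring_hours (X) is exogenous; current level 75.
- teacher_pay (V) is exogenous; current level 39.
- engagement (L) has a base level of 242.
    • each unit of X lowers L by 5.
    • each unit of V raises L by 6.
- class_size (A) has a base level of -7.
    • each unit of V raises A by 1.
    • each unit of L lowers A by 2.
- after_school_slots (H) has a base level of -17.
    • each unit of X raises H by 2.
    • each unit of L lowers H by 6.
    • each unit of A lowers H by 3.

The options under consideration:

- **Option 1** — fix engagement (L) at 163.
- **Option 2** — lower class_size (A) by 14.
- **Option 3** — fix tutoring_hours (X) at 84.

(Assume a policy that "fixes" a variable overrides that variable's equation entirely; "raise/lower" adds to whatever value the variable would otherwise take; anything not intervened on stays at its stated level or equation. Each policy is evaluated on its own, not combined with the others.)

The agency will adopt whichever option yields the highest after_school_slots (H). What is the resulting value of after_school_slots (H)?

Option 1 (L := 163):
  X = 75
  V = 39
  L = 163
  A = -7 + 39 − 2·163 = -294
  H = -17 + 2·75 − 6·163 − 3·(-294) = 37
Option 2 (A − 14):
  X = 75
  V = 39
  L = 242 − 5·75 + 6·39 = 101
  A = -7 + 39 − 2·101 (−14 from intervention) = -184
  H = -17 + 2·75 − 6·101 − 3·(-184) = 79
Option 3 (X := 84):
  X = 84
  V = 39
  L = 242 − 5·84 + 6·39 = 56
  A = -7 + 39 − 2·56 = -80
  H = -17 + 2·84 − 6·56 − 3·(-80) = 55
Comparing — Option 1: H=37, Option 2: H=79, Option 3: H=55. Highest is 79 (Option 2).

79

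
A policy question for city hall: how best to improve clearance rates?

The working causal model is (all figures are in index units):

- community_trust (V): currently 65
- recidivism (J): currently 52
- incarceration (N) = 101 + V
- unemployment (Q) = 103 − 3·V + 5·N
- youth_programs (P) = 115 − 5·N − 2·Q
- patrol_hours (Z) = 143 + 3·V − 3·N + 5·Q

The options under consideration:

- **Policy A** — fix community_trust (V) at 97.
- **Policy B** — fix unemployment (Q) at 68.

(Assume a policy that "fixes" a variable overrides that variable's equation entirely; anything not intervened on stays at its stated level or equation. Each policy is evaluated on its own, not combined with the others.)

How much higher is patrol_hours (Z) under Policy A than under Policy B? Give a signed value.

3670

Policy A (V := 97):
  V = 97
  N = 101 + 97 = 198
  Q = 103 − 3·97 + 5·198 = 802
  Z = 143 + 3·97 − 3·198 + 5·802 = 3850
Policy B (Q := 68):
  V = 65
  N = 101 + 65 = 166
  Q = 68
  Z = 143 + 3·65 − 3·166 + 5·68 = 180
Z: 3850 − 180 = 3670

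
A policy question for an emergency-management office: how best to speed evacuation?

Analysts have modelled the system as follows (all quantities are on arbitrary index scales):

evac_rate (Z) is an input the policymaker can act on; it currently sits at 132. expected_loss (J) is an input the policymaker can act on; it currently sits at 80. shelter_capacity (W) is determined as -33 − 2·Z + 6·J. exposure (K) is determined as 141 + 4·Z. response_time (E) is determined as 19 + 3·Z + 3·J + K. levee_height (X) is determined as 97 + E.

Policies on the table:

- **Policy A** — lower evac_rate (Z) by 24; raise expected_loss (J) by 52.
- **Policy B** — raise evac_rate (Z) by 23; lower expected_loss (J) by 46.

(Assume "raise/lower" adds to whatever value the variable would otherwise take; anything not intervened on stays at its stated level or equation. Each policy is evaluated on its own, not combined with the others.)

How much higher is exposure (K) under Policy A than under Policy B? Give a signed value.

-188

Policy A (Z − 24, J + 52):
  Z = 132 − 24 = 108
  K = 141 + 4·108 = 573
Policy B (Z + 23, J − 46):
  Z = 132 + 23 = 155
  K = 141 + 4·155 = 761
K: 573 − 761 = -188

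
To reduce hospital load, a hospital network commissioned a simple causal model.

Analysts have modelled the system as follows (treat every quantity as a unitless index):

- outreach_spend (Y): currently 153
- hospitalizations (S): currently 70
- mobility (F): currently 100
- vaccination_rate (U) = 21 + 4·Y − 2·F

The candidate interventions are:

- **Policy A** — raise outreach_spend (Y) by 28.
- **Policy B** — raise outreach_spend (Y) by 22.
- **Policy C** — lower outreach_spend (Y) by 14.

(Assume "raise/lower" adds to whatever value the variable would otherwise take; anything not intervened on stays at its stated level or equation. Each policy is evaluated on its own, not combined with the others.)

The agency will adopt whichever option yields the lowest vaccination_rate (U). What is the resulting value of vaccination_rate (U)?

Policy A (Y + 28):
  Y = 153 + 28 = 181
  F = 100
  U = 21 + 4·181 − 2·100 = 545
Policy B (Y + 22):
  Y = 153 + 22 = 175
  F = 100
  U = 21 + 4·175 − 2·100 = 521
Policy C (Y − 14):
  Y = 153 − 14 = 139
  F = 100
  U = 21 + 4·139 − 2·100 = 377
Comparing — Policy A: U=545, Policy B: U=521, Policy C: U=377. Lowest is 377 (Policy C).

377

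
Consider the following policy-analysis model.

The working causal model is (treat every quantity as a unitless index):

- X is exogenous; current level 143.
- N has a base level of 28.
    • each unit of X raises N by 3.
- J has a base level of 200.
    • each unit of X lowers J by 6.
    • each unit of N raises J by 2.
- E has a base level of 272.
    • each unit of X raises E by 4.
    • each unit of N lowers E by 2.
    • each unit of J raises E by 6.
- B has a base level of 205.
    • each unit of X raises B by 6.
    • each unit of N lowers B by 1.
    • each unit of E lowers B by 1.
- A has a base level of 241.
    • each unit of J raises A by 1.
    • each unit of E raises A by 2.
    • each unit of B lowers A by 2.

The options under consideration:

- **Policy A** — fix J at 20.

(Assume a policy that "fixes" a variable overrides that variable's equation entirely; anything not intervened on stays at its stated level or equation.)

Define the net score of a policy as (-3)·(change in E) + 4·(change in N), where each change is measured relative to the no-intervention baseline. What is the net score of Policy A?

4248

Baseline:
  X = 143
  N = 28 + 3·143 = 457
  J = 200 − 6·143 + 2·457 = 256
  E = 272 + 4·143 − 2·457 + 6·256 = 1466
Policy A (J := 20):
  X = 143
  N = 28 + 3·143 = 457
  J = 20
  E = 272 + 4·143 − 2·457 + 6·20 = 50
ΔE = 50 − 1466 = -1416; ΔN = 457 − 457 = 0
Score = (-3)·(-1416) + 4·0 = 4248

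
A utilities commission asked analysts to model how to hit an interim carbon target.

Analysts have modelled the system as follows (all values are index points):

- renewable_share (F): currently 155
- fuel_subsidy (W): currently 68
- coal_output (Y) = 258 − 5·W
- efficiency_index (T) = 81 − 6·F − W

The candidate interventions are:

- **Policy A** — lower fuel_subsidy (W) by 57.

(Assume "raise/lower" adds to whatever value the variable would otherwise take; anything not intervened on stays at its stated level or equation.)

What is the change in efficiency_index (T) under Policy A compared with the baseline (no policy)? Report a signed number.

Baseline:
  F = 155
  W = 68
  T = 81 − 6·155 − 68 = -917
Policy A (W − 57):
  F = 155
  W = 68 − 57 = 11
  T = 81 − 6·155 − 11 = -860
Change in T: -860 − (-917) = 57

57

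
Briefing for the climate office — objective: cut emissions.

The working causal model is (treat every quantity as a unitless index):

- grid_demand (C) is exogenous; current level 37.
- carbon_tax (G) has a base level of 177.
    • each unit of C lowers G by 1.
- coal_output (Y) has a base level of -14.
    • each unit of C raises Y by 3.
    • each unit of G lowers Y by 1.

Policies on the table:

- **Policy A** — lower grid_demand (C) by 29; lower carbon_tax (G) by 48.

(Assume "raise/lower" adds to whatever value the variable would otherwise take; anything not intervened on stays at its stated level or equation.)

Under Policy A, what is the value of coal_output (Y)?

-111

Policy A (C − 29, G − 48):
  C = 37 − 29 = 8
  G = 177 − 8 (−48 from intervention) = 121
  Y = -14 + 3·8 − 121 = -111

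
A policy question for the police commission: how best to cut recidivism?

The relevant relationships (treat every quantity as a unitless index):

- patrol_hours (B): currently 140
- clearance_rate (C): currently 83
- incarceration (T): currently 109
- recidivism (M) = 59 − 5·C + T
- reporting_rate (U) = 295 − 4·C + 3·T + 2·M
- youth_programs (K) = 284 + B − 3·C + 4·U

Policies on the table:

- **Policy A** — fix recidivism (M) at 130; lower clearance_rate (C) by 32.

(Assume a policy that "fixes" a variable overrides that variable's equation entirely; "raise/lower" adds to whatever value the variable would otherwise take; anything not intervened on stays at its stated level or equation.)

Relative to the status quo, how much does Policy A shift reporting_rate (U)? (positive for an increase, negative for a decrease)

Baseline:
  C = 83
  T = 109
  M = 59 − 5·83 + 109 = -247
  U = 295 − 4·83 + 3·109 + 2·(-247) = -204
Policy A (M := 130, C − 32):
  C = 83 − 32 = 51
  T = 109
  M = 130
  U = 295 − 4·51 + 3·109 + 2·130 = 678
Change in U: 678 − (-204) = 882

882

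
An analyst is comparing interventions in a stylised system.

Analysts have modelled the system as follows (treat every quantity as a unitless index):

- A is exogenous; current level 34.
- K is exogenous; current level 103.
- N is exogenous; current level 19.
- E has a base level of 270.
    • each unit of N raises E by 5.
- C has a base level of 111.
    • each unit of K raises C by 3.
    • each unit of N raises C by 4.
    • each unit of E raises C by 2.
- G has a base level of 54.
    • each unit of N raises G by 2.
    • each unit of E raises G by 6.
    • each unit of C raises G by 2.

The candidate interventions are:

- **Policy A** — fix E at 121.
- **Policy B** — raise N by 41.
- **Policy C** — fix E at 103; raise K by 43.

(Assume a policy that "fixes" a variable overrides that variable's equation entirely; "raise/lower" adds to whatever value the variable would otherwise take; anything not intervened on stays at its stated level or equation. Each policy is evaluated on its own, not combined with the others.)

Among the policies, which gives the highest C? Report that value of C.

1800

Policy A (E := 121):
  K = 103
  N = 19
  E = 121
  C = 111 + 3·103 + 4·19 + 2·121 = 738
Policy B (N + 41):
  K = 103
  N = 19 + 41 = 60
  E = 270 + 5·60 = 570
  C = 111 + 3·103 + 4·60 + 2·570 = 1800
Policy C (E := 103, K + 43):
  K = 103 + 43 = 146
  N = 19
  E = 103
  C = 111 + 3·146 + 4·19 + 2·103 = 831
Comparing — Policy A: C=738, Policy B: C=1800, Policy C: C=831. Highest is 1800 (Policy B).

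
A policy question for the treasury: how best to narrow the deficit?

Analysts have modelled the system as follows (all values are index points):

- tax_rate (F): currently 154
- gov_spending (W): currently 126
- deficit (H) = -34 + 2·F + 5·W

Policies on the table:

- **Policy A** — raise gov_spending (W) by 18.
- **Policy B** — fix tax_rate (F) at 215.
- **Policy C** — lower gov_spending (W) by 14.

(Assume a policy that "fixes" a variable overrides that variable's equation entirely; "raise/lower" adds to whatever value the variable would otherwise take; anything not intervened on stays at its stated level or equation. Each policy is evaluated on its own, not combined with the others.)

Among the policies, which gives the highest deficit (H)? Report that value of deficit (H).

1026

Policy A (W + 18):
  F = 154
  W = 126 + 18 = 144
  H = -34 + 2·154 + 5·144 = 994
Policy B (F := 215):
  F = 215
  W = 126
  H = -34 + 2·215 + 5·126 = 1026
Policy C (W − 14):
  F = 154
  W = 126 − 14 = 112
  H = -34 + 2·154 + 5·112 = 834
Comparing — Policy A: H=994, Policy B: H=1026, Policy C: H=834. Highest is 1026 (Policy B).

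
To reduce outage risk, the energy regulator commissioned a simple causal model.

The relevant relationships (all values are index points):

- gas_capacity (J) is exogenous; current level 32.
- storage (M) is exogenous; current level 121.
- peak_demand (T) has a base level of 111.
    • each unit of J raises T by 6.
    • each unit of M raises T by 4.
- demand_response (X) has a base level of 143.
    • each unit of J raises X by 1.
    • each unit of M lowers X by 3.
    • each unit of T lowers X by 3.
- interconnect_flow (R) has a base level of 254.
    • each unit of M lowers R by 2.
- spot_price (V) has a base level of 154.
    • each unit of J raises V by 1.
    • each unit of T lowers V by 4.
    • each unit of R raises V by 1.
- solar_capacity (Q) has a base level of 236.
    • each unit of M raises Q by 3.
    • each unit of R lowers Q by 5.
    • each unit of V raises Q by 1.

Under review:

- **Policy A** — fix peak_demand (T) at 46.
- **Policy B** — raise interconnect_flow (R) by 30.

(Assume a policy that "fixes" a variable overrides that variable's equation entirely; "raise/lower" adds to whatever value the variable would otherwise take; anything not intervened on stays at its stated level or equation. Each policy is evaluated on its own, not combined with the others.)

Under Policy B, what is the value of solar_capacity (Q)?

Policy B (R + 30):
  J = 32
  M = 121
  T = 111 + 6·32 + 4·121 = 787
  R = 254 − 2·121 (+30 from intervention) = 42
  V = 154 + 32 − 4·787 + 42 = -2920
  Q = 236 + 3·121 − 5·42 + (-2920) = -2531

-2531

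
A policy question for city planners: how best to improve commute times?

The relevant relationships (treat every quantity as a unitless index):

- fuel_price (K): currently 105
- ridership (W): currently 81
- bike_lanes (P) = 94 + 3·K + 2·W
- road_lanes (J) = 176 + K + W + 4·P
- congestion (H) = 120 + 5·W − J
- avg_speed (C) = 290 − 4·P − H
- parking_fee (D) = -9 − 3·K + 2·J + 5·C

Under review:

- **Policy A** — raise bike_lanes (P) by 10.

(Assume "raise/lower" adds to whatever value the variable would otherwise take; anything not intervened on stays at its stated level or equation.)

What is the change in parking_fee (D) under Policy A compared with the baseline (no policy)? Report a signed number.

80

Baseline:
  K = 105
  W = 81
  P = 94 + 3·105 + 2·81 = 571
  J = 176 + 105 + 81 + 4·571 = 2646
  H = 120 + 5·81 − 2646 = -2121
  C = 290 − 4·571 − (-2121) = 127
  D = -9 − 3·105 + 2·2646 + 5·127 = 5603
Policy A (P + 10):
  K = 105
  W = 81
  P = 94 + 3·105 + 2·81 (+10 from intervention) = 581
  J = 176 + 105 + 81 + 4·581 = 2686
  H = 120 + 5·81 − 2686 = -2161
  C = 290 − 4·581 − (-2161) = 127
  D = -9 − 3·105 + 2·2686 + 5·127 = 5683
Change in D: 5683 − 5603 = 80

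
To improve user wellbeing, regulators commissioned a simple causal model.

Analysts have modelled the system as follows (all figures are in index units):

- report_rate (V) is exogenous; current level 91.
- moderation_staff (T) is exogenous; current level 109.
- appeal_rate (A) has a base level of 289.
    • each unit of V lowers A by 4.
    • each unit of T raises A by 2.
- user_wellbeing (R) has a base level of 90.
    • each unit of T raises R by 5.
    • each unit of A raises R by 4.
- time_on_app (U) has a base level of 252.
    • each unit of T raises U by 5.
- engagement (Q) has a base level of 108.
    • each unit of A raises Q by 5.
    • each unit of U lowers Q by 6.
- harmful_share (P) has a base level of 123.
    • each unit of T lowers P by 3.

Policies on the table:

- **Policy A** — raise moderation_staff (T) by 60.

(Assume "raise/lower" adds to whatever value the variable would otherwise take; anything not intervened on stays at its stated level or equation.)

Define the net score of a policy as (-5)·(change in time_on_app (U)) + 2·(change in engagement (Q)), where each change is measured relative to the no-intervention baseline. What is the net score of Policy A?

-3900

Baseline:
  V = 91
  T = 109
  A = 289 − 4·91 + 2·109 = 143
  U = 252 + 5·109 = 797
  Q = 108 + 5·143 − 6·797 = -3959
Policy A (T + 60):
  V = 91
  T = 109 + 60 = 169
  A = 289 − 4·91 + 2·169 = 263
  U = 252 + 5·169 = 1097
  Q = 108 + 5·263 − 6·1097 = -5159
ΔU = 1097 − 797 = 300; ΔQ = -5159 − (-3959) = -1200
Score = (-5)·300 + 2·(-1200) = -3900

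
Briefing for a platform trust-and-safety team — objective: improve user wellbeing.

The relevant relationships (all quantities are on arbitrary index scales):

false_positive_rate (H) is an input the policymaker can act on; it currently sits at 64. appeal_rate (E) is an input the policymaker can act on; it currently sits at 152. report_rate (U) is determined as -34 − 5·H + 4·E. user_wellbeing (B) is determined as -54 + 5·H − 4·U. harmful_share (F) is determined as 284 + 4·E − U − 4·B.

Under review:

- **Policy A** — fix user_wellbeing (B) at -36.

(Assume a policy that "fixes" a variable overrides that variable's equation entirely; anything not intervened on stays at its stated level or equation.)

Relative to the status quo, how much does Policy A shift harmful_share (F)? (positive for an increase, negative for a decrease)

-2856

Baseline:
  H = 64
  E = 152
  U = -34 − 5·64 + 4·152 = 254
  B = -54 + 5·64 − 4·254 = -750
  F = 284 + 4·152 − 254 − 4·(-750) = 3638
Policy A (B := -36):
  H = 64
  E = 152
  U = -34 − 5·64 + 4·152 = 254
  B = -36
  F = 284 + 4·152 − 254 − 4·(-36) = 782
Change in F: 782 − 3638 = -2856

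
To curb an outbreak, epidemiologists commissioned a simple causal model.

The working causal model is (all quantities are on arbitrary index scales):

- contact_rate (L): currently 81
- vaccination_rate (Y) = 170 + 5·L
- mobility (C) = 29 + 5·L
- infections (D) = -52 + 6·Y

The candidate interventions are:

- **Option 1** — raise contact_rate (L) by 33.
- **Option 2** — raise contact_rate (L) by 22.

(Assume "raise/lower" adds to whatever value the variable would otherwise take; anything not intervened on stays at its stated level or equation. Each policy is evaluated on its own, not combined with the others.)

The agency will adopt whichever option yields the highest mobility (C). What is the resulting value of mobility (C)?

599

Option 1 (L + 33):
  L = 81 + 33 = 114
  C = 29 + 5·114 = 599
Option 2 (L + 22):
  L = 81 + 22 = 103
  C = 29 + 5·103 = 544
Comparing — Option 1: C=599, Option 2: C=544. Highest is 599 (Option 1).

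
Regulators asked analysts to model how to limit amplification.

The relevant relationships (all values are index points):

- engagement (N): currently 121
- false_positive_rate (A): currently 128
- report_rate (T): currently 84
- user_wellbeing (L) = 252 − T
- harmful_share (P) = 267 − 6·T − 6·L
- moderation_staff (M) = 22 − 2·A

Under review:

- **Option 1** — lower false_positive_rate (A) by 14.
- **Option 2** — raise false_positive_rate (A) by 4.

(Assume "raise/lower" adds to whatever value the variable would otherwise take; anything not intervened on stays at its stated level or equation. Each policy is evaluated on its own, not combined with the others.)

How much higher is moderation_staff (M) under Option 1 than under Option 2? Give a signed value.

36

Option 1 (A − 14):
  A = 128 − 14 = 114
  M = 22 − 2·114 = -206
Option 2 (A + 4):
  A = 128 + 4 = 132
  M = 22 − 2·132 = -242
M: -206 − (-242) = 36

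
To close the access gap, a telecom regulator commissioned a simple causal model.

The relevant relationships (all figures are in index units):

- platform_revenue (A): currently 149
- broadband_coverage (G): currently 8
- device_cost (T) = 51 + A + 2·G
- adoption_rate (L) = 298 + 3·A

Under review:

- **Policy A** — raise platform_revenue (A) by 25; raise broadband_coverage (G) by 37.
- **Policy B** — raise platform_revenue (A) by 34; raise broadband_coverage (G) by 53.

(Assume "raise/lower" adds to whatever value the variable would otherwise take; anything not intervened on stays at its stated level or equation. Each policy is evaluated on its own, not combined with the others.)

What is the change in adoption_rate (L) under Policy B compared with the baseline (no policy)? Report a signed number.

102

Baseline:
  A = 149
  L = 298 + 3·149 = 745
Policy B (A + 34, G + 53):
  A = 149 + 34 = 183
  L = 298 + 3·183 = 847
Change in L: 847 − 745 = 102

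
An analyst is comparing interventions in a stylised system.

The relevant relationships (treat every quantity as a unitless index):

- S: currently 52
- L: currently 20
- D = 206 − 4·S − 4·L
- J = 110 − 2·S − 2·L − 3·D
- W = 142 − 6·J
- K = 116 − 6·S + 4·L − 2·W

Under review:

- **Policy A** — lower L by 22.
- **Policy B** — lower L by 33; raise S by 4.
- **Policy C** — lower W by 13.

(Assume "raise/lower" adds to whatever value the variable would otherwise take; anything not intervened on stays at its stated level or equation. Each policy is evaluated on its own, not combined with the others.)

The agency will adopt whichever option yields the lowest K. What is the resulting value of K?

-1492

Policy A (L − 22):
  S = 52
  L = 20 − 22 = -2
  D = 206 − 4·52 − 4·(-2) = 6
  J = 110 − 2·52 − 2·(-2) − 3·6 = -8
  W = 142 − 6·(-8) = 190
  K = 116 − 6·52 + 4·(-2) − 2·190 = -584
Policy B (L − 33, S + 4):
  S = 52 + 4 = 56
  L = 20 − 33 = -13
  D = 206 − 4·56 − 4·(-13) = 34
  J = 110 − 2·56 − 2·(-13) − 3·34 = -78
  W = 142 − 6·(-78) = 610
  K = 116 − 6·56 + 4·(-13) − 2·610 = -1492
Policy C (W − 13):
  S = 52
  L = 20
  D = 206 − 4·52 − 4·20 = -82
  J = 110 − 2·52 − 2·20 − 3·(-82) = 212
  W = 142 − 6·212 (−13 from intervention) = -1143
  K = 116 − 6·52 + 4·20 − 2·(-1143) = 2170
Comparing — Policy A: K=-584, Policy B: K=-1492, Policy C: K=2170. Lowest is -1492 (Policy B).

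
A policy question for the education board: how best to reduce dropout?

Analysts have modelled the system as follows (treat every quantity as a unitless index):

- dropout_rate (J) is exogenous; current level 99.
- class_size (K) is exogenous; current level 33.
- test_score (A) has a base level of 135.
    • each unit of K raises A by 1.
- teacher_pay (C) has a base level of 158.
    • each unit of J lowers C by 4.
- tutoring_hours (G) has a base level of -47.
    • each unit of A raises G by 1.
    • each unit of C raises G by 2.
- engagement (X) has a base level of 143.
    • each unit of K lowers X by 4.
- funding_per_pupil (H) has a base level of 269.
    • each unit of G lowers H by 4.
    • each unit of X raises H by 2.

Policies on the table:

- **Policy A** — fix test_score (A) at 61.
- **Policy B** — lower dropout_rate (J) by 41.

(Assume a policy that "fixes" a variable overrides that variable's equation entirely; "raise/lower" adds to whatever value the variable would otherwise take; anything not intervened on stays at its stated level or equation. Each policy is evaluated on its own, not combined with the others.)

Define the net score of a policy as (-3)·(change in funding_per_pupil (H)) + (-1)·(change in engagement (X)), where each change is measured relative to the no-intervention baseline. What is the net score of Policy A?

Baseline:
  J = 99
  K = 33
  A = 135 + 33 = 168
  C = 158 − 4·99 = -238
  G = -47 + 168 + 2·(-238) = -355
  X = 143 − 4·33 = 11
  H = 269 − 4·(-355) + 2·11 = 1711
Policy A (A := 61):
  J = 99
  K = 33
  A = 61
  C = 158 − 4·99 = -238
  G = -47 + 61 + 2·(-238) = -462
  X = 143 − 4·33 = 11
  H = 269 − 4·(-462) + 2·11 = 2139
ΔH = 2139 − 1711 = 428; ΔX = 11 − 11 = 0
Score = (-3)·428 + (-1)·0 = -1284

-1284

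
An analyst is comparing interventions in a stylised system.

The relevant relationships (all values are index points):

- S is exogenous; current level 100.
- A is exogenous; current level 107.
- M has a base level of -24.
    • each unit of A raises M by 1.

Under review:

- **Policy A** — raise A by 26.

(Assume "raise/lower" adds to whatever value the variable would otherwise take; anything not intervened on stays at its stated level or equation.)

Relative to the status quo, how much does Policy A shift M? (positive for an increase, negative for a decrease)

26

Baseline:
  A = 107
  M = -24 + 107 = 83
Policy A (A + 26):
  A = 107 + 26 = 133
  M = -24 + 133 = 109
Change in M: 109 − 83 = 26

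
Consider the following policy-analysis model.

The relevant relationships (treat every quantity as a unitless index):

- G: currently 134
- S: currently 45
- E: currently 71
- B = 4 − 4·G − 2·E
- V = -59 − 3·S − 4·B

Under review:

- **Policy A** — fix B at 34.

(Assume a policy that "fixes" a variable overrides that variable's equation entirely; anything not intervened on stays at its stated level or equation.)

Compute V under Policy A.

-330

Policy A (B := 34):
  G = 134
  S = 45
  E = 71
  B = 34
  V = -59 − 3·45 − 4·34 = -330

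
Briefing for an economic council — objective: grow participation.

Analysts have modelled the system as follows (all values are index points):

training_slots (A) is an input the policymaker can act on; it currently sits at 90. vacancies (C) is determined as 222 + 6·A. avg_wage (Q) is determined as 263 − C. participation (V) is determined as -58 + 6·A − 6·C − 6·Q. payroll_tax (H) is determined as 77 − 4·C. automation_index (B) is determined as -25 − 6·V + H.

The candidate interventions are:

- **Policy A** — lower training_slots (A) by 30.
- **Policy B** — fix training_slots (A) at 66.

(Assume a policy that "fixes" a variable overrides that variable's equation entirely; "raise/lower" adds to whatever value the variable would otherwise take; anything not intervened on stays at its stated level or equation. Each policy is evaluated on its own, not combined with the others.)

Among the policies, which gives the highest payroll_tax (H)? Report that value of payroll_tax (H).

-2251

Policy A (A − 30):
  A = 90 − 30 = 60
  C = 222 + 6·60 = 582
  H = 77 − 4·582 = -2251
Policy B (A := 66):
  A = 66
  C = 222 + 6·66 = 618
  H = 77 − 4·618 = -2395
Comparing — Policy A: H=-2251, Policy B: H=-2395. Highest is -2251 (Policy A).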